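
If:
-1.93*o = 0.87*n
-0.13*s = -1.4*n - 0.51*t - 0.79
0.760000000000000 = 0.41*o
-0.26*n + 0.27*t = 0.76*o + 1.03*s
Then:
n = -4.11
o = 1.85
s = 2.38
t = 10.35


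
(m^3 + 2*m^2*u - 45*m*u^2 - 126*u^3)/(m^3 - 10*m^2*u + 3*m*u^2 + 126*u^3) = (-m - 6*u)/(-m + 6*u)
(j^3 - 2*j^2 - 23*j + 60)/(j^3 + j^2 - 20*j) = (j - 3)/j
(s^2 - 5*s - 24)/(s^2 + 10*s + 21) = (s - 8)/(s + 7)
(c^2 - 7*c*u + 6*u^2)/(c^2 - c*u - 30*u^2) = (c - u)/(c + 5*u)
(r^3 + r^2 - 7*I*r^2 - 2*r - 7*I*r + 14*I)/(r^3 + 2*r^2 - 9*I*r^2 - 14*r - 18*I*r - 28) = (r - 1)/(r - 2*I)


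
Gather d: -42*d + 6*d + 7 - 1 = 6 - 36*d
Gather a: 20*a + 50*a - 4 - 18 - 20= 70*a - 42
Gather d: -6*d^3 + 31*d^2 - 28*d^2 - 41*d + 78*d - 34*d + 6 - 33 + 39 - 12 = -6*d^3 + 3*d^2 + 3*d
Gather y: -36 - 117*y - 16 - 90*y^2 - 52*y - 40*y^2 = -130*y^2 - 169*y - 52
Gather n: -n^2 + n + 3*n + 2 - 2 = -n^2 + 4*n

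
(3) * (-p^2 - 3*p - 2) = -3*p^2 - 9*p - 6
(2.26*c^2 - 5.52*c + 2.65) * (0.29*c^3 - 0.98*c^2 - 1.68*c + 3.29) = 0.6554*c^5 - 3.8156*c^4 + 2.3813*c^3 + 14.112*c^2 - 22.6128*c + 8.7185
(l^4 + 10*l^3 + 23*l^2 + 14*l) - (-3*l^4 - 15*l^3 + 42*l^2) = 4*l^4 + 25*l^3 - 19*l^2 + 14*l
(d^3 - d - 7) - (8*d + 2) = d^3 - 9*d - 9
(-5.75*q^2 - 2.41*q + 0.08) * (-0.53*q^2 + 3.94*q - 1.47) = 3.0475*q^4 - 21.3777*q^3 - 1.0853*q^2 + 3.8579*q - 0.1176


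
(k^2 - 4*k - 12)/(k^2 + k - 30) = (k^2 - 4*k - 12)/(k^2 + k - 30)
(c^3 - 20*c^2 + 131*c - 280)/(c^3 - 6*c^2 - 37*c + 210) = (c - 8)/(c + 6)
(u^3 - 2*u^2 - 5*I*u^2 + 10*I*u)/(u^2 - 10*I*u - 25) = u*(u - 2)/(u - 5*I)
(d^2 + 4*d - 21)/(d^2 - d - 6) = (d + 7)/(d + 2)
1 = 1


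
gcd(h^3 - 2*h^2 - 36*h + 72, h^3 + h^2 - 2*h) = 1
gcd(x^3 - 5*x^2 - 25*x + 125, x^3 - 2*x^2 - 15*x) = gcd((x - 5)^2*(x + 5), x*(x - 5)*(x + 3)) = x - 5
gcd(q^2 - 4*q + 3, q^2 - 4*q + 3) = q^2 - 4*q + 3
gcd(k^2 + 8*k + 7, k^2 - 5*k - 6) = k + 1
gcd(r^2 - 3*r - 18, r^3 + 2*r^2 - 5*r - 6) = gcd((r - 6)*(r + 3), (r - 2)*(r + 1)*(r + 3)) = r + 3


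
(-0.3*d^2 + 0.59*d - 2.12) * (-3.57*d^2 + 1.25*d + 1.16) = 1.071*d^4 - 2.4813*d^3 + 7.9579*d^2 - 1.9656*d - 2.4592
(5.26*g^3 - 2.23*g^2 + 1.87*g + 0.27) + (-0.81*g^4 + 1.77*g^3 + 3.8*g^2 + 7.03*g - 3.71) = -0.81*g^4 + 7.03*g^3 + 1.57*g^2 + 8.9*g - 3.44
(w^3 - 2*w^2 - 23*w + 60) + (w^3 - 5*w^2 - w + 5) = 2*w^3 - 7*w^2 - 24*w + 65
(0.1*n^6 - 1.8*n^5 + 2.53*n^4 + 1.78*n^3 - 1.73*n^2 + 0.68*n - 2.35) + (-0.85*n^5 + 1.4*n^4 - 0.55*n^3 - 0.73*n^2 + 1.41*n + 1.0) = 0.1*n^6 - 2.65*n^5 + 3.93*n^4 + 1.23*n^3 - 2.46*n^2 + 2.09*n - 1.35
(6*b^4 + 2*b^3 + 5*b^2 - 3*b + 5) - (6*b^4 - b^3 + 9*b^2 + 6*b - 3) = 3*b^3 - 4*b^2 - 9*b + 8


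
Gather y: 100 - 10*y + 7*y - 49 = 51 - 3*y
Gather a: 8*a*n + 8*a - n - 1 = a*(8*n + 8) - n - 1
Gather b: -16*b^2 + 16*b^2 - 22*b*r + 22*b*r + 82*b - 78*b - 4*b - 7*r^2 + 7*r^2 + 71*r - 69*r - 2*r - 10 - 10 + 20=0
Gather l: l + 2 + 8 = l + 10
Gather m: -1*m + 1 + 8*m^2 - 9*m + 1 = 8*m^2 - 10*m + 2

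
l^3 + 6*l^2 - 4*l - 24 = (l - 2)*(l + 2)*(l + 6)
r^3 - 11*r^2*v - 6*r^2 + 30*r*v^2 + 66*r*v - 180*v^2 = (r - 6)*(r - 6*v)*(r - 5*v)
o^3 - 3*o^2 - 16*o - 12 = (o - 6)*(o + 1)*(o + 2)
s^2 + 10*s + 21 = (s + 3)*(s + 7)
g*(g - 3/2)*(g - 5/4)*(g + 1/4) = g^4 - 5*g^3/2 + 19*g^2/16 + 15*g/32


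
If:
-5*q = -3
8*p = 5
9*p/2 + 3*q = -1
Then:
No Solution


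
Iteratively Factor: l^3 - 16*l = (l + 4)*(l^2 - 4*l) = (l - 4)*(l + 4)*(l)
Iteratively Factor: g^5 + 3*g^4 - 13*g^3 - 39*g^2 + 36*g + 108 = (g - 2)*(g^4 + 5*g^3 - 3*g^2 - 45*g - 54) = (g - 2)*(g + 3)*(g^3 + 2*g^2 - 9*g - 18) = (g - 2)*(g + 2)*(g + 3)*(g^2 - 9) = (g - 3)*(g - 2)*(g + 2)*(g + 3)*(g + 3)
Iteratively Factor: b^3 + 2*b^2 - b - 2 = (b - 1)*(b^2 + 3*b + 2) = (b - 1)*(b + 2)*(b + 1)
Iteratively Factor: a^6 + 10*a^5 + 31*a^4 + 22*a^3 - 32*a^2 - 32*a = (a)*(a^5 + 10*a^4 + 31*a^3 + 22*a^2 - 32*a - 32) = a*(a + 4)*(a^4 + 6*a^3 + 7*a^2 - 6*a - 8) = a*(a - 1)*(a + 4)*(a^3 + 7*a^2 + 14*a + 8) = a*(a - 1)*(a + 1)*(a + 4)*(a^2 + 6*a + 8) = a*(a - 1)*(a + 1)*(a + 4)^2*(a + 2)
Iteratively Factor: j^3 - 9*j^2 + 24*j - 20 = (j - 2)*(j^2 - 7*j + 10) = (j - 2)^2*(j - 5)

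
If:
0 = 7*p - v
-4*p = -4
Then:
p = 1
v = 7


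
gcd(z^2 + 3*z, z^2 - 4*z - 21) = z + 3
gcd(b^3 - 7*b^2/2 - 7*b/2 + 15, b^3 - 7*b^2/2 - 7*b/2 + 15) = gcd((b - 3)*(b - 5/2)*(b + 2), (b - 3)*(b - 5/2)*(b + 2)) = b^3 - 7*b^2/2 - 7*b/2 + 15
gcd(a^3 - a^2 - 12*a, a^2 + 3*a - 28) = a - 4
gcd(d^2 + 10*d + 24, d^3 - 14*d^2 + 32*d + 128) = 1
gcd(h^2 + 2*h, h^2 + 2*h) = h^2 + 2*h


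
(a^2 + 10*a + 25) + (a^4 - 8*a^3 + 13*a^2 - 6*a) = a^4 - 8*a^3 + 14*a^2 + 4*a + 25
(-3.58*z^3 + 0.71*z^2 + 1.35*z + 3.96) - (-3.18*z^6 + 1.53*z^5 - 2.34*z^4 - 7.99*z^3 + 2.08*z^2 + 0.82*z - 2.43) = 3.18*z^6 - 1.53*z^5 + 2.34*z^4 + 4.41*z^3 - 1.37*z^2 + 0.53*z + 6.39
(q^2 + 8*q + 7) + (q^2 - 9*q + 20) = 2*q^2 - q + 27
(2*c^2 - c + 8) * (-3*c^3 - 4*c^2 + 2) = -6*c^5 - 5*c^4 - 20*c^3 - 28*c^2 - 2*c + 16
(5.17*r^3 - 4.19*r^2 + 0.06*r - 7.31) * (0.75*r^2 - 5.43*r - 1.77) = 3.8775*r^5 - 31.2156*r^4 + 13.6458*r^3 + 1.608*r^2 + 39.5871*r + 12.9387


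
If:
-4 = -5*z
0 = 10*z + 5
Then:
No Solution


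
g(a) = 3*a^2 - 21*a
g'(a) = 6*a - 21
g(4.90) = -30.87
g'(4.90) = 8.40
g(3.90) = -36.27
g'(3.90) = 2.40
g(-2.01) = 54.33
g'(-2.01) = -33.06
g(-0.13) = 2.78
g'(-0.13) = -21.78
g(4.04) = -35.88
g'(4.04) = 3.24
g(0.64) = -12.21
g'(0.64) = -17.16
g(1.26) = -21.70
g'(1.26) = -13.44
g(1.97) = -29.73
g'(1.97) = -9.18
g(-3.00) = 90.00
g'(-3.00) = -39.00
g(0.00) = 0.00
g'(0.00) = -21.00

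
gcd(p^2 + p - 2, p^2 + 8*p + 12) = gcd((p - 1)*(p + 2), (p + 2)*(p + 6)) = p + 2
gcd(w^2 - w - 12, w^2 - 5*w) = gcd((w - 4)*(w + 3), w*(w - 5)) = 1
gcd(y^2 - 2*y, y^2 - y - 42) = 1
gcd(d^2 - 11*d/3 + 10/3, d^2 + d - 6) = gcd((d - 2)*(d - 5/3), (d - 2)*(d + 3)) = d - 2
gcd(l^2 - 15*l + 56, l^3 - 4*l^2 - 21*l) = l - 7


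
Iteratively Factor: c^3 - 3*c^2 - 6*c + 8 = (c - 1)*(c^2 - 2*c - 8) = (c - 4)*(c - 1)*(c + 2)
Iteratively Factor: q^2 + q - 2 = (q - 1)*(q + 2)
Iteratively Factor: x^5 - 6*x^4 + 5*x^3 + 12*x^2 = (x)*(x^4 - 6*x^3 + 5*x^2 + 12*x) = x^2*(x^3 - 6*x^2 + 5*x + 12) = x^2*(x - 4)*(x^2 - 2*x - 3) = x^2*(x - 4)*(x + 1)*(x - 3)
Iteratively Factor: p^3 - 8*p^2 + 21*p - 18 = (p - 3)*(p^2 - 5*p + 6) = (p - 3)^2*(p - 2)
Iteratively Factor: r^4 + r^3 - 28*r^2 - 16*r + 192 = (r + 4)*(r^3 - 3*r^2 - 16*r + 48) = (r + 4)^2*(r^2 - 7*r + 12) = (r - 3)*(r + 4)^2*(r - 4)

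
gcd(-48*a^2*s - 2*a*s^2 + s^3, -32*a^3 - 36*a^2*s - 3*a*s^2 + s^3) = -8*a + s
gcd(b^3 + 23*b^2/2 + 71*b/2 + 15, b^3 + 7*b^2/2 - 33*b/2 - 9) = b^2 + 13*b/2 + 3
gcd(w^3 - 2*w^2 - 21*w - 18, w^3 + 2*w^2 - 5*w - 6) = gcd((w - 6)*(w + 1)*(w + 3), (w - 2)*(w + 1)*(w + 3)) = w^2 + 4*w + 3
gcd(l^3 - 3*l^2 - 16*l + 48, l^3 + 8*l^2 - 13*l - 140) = l - 4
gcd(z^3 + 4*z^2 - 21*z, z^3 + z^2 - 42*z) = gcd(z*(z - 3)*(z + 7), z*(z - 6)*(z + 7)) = z^2 + 7*z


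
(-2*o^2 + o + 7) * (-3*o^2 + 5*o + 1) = 6*o^4 - 13*o^3 - 18*o^2 + 36*o + 7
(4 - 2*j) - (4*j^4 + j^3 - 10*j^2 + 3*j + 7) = -4*j^4 - j^3 + 10*j^2 - 5*j - 3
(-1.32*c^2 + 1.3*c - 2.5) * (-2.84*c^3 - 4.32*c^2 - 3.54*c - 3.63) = 3.7488*c^5 + 2.0104*c^4 + 6.1568*c^3 + 10.9896*c^2 + 4.131*c + 9.075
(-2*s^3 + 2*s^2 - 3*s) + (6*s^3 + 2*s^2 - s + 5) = 4*s^3 + 4*s^2 - 4*s + 5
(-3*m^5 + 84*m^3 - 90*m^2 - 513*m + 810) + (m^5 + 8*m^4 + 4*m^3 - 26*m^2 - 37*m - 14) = -2*m^5 + 8*m^4 + 88*m^3 - 116*m^2 - 550*m + 796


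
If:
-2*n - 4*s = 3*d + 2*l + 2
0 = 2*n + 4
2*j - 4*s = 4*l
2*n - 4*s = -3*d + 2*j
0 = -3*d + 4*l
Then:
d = 8/9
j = 1/3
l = 2/3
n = -2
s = -1/2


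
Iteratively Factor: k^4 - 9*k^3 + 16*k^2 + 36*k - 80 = (k - 5)*(k^3 - 4*k^2 - 4*k + 16) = (k - 5)*(k + 2)*(k^2 - 6*k + 8) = (k - 5)*(k - 2)*(k + 2)*(k - 4)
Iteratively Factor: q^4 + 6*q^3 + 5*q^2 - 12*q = (q + 4)*(q^3 + 2*q^2 - 3*q) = (q - 1)*(q + 4)*(q^2 + 3*q) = (q - 1)*(q + 3)*(q + 4)*(q)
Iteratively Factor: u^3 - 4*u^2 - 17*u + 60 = (u - 3)*(u^2 - u - 20) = (u - 5)*(u - 3)*(u + 4)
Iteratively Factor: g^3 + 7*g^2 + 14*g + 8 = (g + 1)*(g^2 + 6*g + 8) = (g + 1)*(g + 2)*(g + 4)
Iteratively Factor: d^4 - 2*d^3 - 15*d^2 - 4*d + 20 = (d + 2)*(d^3 - 4*d^2 - 7*d + 10) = (d - 5)*(d + 2)*(d^2 + d - 2) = (d - 5)*(d - 1)*(d + 2)*(d + 2)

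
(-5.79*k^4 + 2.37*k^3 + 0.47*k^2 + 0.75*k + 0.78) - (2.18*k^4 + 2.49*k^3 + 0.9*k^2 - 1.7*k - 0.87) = -7.97*k^4 - 0.12*k^3 - 0.43*k^2 + 2.45*k + 1.65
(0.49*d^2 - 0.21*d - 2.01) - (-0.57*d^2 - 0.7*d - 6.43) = 1.06*d^2 + 0.49*d + 4.42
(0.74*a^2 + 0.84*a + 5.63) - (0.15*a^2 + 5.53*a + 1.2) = 0.59*a^2 - 4.69*a + 4.43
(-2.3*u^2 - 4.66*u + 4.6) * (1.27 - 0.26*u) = 0.598*u^3 - 1.7094*u^2 - 7.1142*u + 5.842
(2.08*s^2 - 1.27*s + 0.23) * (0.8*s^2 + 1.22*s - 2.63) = 1.664*s^4 + 1.5216*s^3 - 6.8358*s^2 + 3.6207*s - 0.6049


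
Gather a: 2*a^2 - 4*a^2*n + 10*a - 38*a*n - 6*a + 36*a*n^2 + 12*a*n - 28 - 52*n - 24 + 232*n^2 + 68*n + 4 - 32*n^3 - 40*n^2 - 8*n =a^2*(2 - 4*n) + a*(36*n^2 - 26*n + 4) - 32*n^3 + 192*n^2 + 8*n - 48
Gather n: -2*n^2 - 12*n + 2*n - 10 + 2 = -2*n^2 - 10*n - 8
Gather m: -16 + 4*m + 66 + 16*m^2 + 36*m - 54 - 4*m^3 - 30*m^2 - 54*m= -4*m^3 - 14*m^2 - 14*m - 4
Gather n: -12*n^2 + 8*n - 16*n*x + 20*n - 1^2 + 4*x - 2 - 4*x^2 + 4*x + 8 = -12*n^2 + n*(28 - 16*x) - 4*x^2 + 8*x + 5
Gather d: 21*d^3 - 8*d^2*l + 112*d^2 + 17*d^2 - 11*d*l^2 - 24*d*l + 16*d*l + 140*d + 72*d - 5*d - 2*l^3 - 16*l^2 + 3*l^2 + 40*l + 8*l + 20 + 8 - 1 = 21*d^3 + d^2*(129 - 8*l) + d*(-11*l^2 - 8*l + 207) - 2*l^3 - 13*l^2 + 48*l + 27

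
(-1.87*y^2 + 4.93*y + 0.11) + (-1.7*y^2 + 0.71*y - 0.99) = -3.57*y^2 + 5.64*y - 0.88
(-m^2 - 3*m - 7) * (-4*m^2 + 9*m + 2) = 4*m^4 + 3*m^3 - m^2 - 69*m - 14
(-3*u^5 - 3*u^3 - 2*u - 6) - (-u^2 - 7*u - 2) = -3*u^5 - 3*u^3 + u^2 + 5*u - 4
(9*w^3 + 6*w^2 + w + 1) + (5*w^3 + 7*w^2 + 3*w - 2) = 14*w^3 + 13*w^2 + 4*w - 1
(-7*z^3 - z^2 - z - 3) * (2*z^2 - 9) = -14*z^5 - 2*z^4 + 61*z^3 + 3*z^2 + 9*z + 27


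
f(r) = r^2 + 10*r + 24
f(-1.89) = 8.67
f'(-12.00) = -14.00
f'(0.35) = 10.70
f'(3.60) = 17.20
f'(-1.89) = 6.22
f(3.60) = 72.96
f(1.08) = 35.97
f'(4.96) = 19.92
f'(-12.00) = -14.00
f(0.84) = 33.11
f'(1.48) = 12.96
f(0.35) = 27.62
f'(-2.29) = 5.42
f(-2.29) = 6.34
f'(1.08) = 12.16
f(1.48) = 40.99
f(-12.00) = 48.00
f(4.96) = 98.20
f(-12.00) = 48.00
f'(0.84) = 11.68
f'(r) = 2*r + 10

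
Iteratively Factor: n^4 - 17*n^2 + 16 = (n + 4)*(n^3 - 4*n^2 - n + 4) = (n - 4)*(n + 4)*(n^2 - 1) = (n - 4)*(n + 1)*(n + 4)*(n - 1)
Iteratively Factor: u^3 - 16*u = (u)*(u^2 - 16) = u*(u + 4)*(u - 4)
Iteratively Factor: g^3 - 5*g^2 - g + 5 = (g - 1)*(g^2 - 4*g - 5) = (g - 5)*(g - 1)*(g + 1)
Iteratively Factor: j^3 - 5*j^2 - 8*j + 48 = (j - 4)*(j^2 - j - 12) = (j - 4)^2*(j + 3)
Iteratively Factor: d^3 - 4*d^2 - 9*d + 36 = (d + 3)*(d^2 - 7*d + 12) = (d - 4)*(d + 3)*(d - 3)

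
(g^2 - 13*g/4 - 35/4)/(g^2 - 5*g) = (g + 7/4)/g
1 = 1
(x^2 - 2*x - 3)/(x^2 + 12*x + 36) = (x^2 - 2*x - 3)/(x^2 + 12*x + 36)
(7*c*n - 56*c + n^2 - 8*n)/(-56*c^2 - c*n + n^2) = (8 - n)/(8*c - n)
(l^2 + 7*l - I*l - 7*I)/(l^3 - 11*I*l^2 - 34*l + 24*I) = (l + 7)/(l^2 - 10*I*l - 24)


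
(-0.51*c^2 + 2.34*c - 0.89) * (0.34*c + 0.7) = -0.1734*c^3 + 0.4386*c^2 + 1.3354*c - 0.623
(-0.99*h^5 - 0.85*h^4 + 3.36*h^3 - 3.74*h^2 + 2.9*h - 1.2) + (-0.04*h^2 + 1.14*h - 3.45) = -0.99*h^5 - 0.85*h^4 + 3.36*h^3 - 3.78*h^2 + 4.04*h - 4.65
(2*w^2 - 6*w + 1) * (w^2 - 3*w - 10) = 2*w^4 - 12*w^3 - w^2 + 57*w - 10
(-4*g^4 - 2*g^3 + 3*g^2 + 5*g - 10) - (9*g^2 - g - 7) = -4*g^4 - 2*g^3 - 6*g^2 + 6*g - 3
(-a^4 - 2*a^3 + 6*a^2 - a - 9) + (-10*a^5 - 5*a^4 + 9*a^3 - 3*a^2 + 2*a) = -10*a^5 - 6*a^4 + 7*a^3 + 3*a^2 + a - 9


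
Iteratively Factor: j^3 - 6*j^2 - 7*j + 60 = (j - 5)*(j^2 - j - 12) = (j - 5)*(j - 4)*(j + 3)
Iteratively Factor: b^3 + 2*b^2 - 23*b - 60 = (b + 3)*(b^2 - b - 20) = (b - 5)*(b + 3)*(b + 4)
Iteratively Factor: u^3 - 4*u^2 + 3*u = (u - 1)*(u^2 - 3*u) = u*(u - 1)*(u - 3)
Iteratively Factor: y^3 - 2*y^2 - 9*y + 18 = (y - 2)*(y^2 - 9) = (y - 2)*(y + 3)*(y - 3)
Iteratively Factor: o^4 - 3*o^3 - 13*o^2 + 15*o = (o - 1)*(o^3 - 2*o^2 - 15*o) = o*(o - 1)*(o^2 - 2*o - 15) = o*(o - 1)*(o + 3)*(o - 5)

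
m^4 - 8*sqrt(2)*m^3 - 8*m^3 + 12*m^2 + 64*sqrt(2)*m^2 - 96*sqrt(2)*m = m*(m - 6)*(m - 2)*(m - 8*sqrt(2))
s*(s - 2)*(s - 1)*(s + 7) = s^4 + 4*s^3 - 19*s^2 + 14*s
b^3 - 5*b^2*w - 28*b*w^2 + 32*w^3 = (b - 8*w)*(b - w)*(b + 4*w)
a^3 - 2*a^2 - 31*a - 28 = (a - 7)*(a + 1)*(a + 4)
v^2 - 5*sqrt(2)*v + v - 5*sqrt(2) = (v + 1)*(v - 5*sqrt(2))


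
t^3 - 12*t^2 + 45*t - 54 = (t - 6)*(t - 3)^2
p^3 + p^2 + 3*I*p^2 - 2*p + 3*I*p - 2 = (p + 1)*(p + I)*(p + 2*I)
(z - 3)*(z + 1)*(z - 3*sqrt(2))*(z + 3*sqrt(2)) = z^4 - 2*z^3 - 21*z^2 + 36*z + 54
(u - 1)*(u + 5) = u^2 + 4*u - 5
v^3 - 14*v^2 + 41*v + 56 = (v - 8)*(v - 7)*(v + 1)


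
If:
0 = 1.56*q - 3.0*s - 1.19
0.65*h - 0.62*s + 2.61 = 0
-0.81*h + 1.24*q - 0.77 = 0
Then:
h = -6.04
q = -3.33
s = -2.13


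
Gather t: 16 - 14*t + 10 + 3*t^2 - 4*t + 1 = 3*t^2 - 18*t + 27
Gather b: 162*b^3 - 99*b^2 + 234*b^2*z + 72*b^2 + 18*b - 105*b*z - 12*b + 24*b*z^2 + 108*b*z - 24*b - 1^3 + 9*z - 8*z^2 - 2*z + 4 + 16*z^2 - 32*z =162*b^3 + b^2*(234*z - 27) + b*(24*z^2 + 3*z - 18) + 8*z^2 - 25*z + 3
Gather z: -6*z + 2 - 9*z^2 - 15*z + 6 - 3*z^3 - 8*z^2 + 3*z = -3*z^3 - 17*z^2 - 18*z + 8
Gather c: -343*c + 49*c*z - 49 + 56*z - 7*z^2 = c*(49*z - 343) - 7*z^2 + 56*z - 49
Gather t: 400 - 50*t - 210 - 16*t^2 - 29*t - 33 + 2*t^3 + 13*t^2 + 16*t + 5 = 2*t^3 - 3*t^2 - 63*t + 162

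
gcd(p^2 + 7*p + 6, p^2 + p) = p + 1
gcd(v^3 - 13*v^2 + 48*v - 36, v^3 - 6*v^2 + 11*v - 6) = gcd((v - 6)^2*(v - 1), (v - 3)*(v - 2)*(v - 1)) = v - 1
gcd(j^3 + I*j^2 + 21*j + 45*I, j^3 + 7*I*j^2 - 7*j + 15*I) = j + 3*I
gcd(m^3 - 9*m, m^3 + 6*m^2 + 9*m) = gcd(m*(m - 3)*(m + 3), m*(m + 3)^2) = m^2 + 3*m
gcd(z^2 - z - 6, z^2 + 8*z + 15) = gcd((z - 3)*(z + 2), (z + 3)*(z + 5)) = 1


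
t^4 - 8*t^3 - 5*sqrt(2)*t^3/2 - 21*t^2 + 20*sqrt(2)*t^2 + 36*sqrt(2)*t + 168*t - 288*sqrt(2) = (t - 8)*(t - 4*sqrt(2))*(t - 3*sqrt(2)/2)*(t + 3*sqrt(2))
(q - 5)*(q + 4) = q^2 - q - 20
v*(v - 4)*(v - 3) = v^3 - 7*v^2 + 12*v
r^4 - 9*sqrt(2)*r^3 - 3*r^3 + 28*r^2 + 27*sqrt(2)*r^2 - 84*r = r*(r - 3)*(r - 7*sqrt(2))*(r - 2*sqrt(2))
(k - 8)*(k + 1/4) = k^2 - 31*k/4 - 2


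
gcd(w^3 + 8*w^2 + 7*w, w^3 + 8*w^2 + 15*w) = w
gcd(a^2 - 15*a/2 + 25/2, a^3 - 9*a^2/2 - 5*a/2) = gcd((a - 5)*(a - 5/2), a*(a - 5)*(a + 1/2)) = a - 5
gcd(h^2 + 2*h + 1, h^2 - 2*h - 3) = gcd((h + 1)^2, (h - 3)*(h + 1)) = h + 1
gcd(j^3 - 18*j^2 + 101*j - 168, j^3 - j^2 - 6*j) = j - 3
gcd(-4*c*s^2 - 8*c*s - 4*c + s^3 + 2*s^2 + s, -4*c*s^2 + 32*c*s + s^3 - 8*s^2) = -4*c + s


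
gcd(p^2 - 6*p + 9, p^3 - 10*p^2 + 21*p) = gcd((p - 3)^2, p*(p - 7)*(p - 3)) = p - 3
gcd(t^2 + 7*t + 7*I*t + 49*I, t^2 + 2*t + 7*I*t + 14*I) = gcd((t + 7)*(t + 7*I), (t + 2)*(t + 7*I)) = t + 7*I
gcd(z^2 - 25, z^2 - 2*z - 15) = z - 5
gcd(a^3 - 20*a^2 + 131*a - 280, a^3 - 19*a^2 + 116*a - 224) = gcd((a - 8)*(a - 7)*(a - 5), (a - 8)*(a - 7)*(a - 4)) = a^2 - 15*a + 56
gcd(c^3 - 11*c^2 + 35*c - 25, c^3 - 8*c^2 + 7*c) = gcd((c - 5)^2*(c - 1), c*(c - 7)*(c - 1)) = c - 1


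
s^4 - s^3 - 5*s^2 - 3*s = s*(s - 3)*(s + 1)^2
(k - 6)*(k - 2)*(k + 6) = k^3 - 2*k^2 - 36*k + 72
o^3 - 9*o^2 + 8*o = o*(o - 8)*(o - 1)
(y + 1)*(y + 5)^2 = y^3 + 11*y^2 + 35*y + 25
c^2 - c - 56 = (c - 8)*(c + 7)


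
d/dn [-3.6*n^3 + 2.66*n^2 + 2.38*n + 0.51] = -10.8*n^2 + 5.32*n + 2.38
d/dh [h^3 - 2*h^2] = h*(3*h - 4)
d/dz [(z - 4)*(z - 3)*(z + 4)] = 3*z^2 - 6*z - 16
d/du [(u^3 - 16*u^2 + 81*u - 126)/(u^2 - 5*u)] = (u^4 - 10*u^3 - u^2 + 252*u - 630)/(u^2*(u^2 - 10*u + 25))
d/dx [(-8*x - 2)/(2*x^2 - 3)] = 8*(2*x^2 + x + 3)/(4*x^4 - 12*x^2 + 9)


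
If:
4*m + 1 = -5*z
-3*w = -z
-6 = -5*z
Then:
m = -7/4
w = 2/5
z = 6/5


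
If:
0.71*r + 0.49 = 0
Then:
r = -0.69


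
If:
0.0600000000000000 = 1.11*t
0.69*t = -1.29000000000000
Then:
No Solution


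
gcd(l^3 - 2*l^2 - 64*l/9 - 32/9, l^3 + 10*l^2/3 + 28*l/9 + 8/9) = l + 2/3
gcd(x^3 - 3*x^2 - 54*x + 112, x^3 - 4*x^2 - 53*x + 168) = x^2 - x - 56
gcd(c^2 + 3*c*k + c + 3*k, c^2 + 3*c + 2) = c + 1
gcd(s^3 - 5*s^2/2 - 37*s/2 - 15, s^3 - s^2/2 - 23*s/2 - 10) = s^2 + 7*s/2 + 5/2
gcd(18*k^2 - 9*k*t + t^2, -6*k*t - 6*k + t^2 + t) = -6*k + t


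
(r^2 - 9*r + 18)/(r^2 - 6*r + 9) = (r - 6)/(r - 3)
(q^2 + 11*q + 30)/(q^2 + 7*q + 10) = (q + 6)/(q + 2)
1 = 1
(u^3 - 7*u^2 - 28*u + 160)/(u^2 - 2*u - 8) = (u^2 - 3*u - 40)/(u + 2)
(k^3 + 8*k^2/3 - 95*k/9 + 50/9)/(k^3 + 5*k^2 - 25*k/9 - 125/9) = (3*k - 2)/(3*k + 5)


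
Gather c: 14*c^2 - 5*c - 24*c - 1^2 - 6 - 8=14*c^2 - 29*c - 15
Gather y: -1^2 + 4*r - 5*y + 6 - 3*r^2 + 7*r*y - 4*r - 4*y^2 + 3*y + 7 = -3*r^2 - 4*y^2 + y*(7*r - 2) + 12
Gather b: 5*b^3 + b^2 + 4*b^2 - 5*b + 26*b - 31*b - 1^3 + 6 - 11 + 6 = 5*b^3 + 5*b^2 - 10*b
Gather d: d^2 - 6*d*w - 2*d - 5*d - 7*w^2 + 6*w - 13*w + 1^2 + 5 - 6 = d^2 + d*(-6*w - 7) - 7*w^2 - 7*w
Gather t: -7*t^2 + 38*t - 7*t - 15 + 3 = -7*t^2 + 31*t - 12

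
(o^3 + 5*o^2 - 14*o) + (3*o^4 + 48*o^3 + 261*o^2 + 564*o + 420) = 3*o^4 + 49*o^3 + 266*o^2 + 550*o + 420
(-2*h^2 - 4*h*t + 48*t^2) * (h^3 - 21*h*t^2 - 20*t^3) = -2*h^5 - 4*h^4*t + 90*h^3*t^2 + 124*h^2*t^3 - 928*h*t^4 - 960*t^5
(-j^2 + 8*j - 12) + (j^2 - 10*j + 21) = 9 - 2*j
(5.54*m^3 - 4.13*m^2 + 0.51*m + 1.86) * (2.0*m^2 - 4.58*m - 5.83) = 11.08*m^5 - 33.6332*m^4 - 12.3628*m^3 + 25.4621*m^2 - 11.4921*m - 10.8438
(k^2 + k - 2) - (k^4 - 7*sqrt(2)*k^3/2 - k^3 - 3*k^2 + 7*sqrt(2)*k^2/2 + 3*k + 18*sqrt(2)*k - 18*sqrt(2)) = -k^4 + k^3 + 7*sqrt(2)*k^3/2 - 7*sqrt(2)*k^2/2 + 4*k^2 - 18*sqrt(2)*k - 2*k - 2 + 18*sqrt(2)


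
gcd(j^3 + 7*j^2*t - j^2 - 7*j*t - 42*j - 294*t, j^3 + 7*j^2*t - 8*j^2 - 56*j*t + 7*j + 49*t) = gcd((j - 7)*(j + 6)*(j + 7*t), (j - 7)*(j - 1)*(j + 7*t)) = j^2 + 7*j*t - 7*j - 49*t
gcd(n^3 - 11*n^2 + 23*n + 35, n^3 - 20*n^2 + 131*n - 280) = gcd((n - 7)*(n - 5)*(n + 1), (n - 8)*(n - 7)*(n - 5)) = n^2 - 12*n + 35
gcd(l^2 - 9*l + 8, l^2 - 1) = l - 1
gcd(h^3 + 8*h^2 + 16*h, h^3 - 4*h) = h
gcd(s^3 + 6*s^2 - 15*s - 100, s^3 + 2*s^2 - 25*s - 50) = s + 5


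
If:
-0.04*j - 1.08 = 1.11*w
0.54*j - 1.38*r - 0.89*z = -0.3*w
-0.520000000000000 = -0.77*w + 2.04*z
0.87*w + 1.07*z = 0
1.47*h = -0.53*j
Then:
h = 11.88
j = -32.94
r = -12.73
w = 0.21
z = -0.17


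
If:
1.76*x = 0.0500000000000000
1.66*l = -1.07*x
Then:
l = -0.02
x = 0.03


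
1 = 1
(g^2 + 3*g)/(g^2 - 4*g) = (g + 3)/(g - 4)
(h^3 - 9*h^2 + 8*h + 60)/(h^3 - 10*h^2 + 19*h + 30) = (h + 2)/(h + 1)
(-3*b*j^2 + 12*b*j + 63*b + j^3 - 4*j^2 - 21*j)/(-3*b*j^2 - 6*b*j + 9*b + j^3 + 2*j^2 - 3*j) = (j - 7)/(j - 1)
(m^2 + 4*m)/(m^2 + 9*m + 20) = m/(m + 5)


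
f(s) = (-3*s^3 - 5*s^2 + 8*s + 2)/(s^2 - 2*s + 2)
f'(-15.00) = -2.96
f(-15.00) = 34.56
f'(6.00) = -2.95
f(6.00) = -29.92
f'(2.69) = -5.64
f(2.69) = -18.43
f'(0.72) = -1.64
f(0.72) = 3.75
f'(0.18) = 5.44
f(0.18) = 1.95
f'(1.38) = -17.51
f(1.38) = -3.82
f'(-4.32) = -2.55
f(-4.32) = 3.96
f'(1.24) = -16.61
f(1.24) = -1.41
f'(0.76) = -2.87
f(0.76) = 3.66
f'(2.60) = -6.06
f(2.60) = -17.90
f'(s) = (2 - 2*s)*(-3*s^3 - 5*s^2 + 8*s + 2)/(s^2 - 2*s + 2)^2 + (-9*s^2 - 10*s + 8)/(s^2 - 2*s + 2)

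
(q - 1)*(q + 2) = q^2 + q - 2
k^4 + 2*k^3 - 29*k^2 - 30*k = k*(k - 5)*(k + 1)*(k + 6)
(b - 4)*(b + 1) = b^2 - 3*b - 4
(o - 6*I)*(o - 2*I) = o^2 - 8*I*o - 12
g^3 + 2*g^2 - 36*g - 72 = (g - 6)*(g + 2)*(g + 6)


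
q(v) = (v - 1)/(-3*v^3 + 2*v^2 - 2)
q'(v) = (v - 1)*(9*v^2 - 4*v)/(-3*v^3 + 2*v^2 - 2)^2 + 1/(-3*v^3 + 2*v^2 - 2)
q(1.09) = -0.03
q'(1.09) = -0.24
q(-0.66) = 6.23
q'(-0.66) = -157.31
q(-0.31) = 0.76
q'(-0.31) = -1.52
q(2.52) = -0.04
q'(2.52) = 0.02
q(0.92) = 0.03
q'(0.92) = -0.42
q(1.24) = -0.05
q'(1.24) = -0.12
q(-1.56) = -0.18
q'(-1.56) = -0.28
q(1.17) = -0.04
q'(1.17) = -0.17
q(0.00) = 0.50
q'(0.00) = -0.50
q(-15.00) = 0.00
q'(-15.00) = 0.00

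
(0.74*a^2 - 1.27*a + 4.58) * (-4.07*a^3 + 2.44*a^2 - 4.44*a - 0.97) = -3.0118*a^5 + 6.9745*a^4 - 25.025*a^3 + 16.0962*a^2 - 19.1033*a - 4.4426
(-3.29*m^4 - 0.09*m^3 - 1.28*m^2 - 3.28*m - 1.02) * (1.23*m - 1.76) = -4.0467*m^5 + 5.6797*m^4 - 1.416*m^3 - 1.7816*m^2 + 4.5182*m + 1.7952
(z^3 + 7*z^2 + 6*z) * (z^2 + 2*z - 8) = z^5 + 9*z^4 + 12*z^3 - 44*z^2 - 48*z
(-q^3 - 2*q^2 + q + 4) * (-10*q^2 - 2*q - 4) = 10*q^5 + 22*q^4 - 2*q^3 - 34*q^2 - 12*q - 16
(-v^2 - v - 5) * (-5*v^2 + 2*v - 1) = 5*v^4 + 3*v^3 + 24*v^2 - 9*v + 5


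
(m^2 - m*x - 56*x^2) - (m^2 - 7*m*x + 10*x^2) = 6*m*x - 66*x^2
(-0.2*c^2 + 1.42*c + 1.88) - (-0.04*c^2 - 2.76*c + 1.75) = -0.16*c^2 + 4.18*c + 0.13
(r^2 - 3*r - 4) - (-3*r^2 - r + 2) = 4*r^2 - 2*r - 6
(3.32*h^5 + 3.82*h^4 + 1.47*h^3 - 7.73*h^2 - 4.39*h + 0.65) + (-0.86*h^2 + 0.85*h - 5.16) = 3.32*h^5 + 3.82*h^4 + 1.47*h^3 - 8.59*h^2 - 3.54*h - 4.51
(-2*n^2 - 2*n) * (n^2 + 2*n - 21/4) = -2*n^4 - 6*n^3 + 13*n^2/2 + 21*n/2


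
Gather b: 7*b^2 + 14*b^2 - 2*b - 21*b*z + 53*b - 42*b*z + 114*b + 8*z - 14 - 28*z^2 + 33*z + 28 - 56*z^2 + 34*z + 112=21*b^2 + b*(165 - 63*z) - 84*z^2 + 75*z + 126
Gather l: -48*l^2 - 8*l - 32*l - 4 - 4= -48*l^2 - 40*l - 8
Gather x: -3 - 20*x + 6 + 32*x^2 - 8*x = 32*x^2 - 28*x + 3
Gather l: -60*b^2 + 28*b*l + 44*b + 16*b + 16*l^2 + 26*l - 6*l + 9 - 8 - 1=-60*b^2 + 60*b + 16*l^2 + l*(28*b + 20)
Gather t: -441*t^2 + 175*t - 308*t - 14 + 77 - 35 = -441*t^2 - 133*t + 28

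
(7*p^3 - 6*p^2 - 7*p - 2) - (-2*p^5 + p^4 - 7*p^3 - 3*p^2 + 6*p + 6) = 2*p^5 - p^4 + 14*p^3 - 3*p^2 - 13*p - 8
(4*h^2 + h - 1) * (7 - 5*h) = -20*h^3 + 23*h^2 + 12*h - 7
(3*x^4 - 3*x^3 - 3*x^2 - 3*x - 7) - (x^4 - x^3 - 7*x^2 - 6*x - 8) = 2*x^4 - 2*x^3 + 4*x^2 + 3*x + 1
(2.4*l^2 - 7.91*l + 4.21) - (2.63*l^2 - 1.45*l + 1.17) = -0.23*l^2 - 6.46*l + 3.04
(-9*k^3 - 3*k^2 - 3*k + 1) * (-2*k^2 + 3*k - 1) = 18*k^5 - 21*k^4 + 6*k^3 - 8*k^2 + 6*k - 1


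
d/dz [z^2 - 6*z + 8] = 2*z - 6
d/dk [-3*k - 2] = -3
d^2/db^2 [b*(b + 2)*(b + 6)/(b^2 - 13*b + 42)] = 18*(27*b^3 - 294*b^2 + 420*b + 2296)/(b^6 - 39*b^5 + 633*b^4 - 5473*b^3 + 26586*b^2 - 68796*b + 74088)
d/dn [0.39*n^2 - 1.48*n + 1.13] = 0.78*n - 1.48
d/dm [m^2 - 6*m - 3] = 2*m - 6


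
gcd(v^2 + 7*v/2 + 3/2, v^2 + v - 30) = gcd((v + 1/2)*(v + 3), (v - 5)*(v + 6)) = 1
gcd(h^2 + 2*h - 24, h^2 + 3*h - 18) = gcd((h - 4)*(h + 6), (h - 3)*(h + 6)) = h + 6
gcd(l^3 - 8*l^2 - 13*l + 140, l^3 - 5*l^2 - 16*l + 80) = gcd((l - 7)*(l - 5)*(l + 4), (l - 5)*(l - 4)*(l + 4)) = l^2 - l - 20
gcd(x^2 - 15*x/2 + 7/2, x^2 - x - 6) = 1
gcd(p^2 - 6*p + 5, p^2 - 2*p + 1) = p - 1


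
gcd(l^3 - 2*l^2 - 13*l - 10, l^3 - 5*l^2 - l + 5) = l^2 - 4*l - 5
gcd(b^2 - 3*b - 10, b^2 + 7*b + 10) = b + 2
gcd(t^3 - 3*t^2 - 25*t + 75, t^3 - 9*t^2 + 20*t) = t - 5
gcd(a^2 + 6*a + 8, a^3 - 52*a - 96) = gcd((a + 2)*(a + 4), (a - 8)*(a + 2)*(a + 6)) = a + 2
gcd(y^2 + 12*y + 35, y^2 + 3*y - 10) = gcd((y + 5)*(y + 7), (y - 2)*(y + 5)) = y + 5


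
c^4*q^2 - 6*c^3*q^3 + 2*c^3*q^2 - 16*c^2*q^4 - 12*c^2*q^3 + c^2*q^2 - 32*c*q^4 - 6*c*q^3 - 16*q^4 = (c - 8*q)*(c + 2*q)*(c*q + q)^2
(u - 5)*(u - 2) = u^2 - 7*u + 10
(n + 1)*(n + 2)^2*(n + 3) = n^4 + 8*n^3 + 23*n^2 + 28*n + 12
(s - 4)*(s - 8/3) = s^2 - 20*s/3 + 32/3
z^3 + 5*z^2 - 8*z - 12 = (z - 2)*(z + 1)*(z + 6)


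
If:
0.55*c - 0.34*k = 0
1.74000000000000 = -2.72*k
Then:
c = -0.40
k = -0.64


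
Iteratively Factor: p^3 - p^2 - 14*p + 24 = (p - 3)*(p^2 + 2*p - 8) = (p - 3)*(p - 2)*(p + 4)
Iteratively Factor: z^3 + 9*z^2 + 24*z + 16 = (z + 4)*(z^2 + 5*z + 4) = (z + 1)*(z + 4)*(z + 4)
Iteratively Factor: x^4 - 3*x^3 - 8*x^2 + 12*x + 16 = (x + 2)*(x^3 - 5*x^2 + 2*x + 8) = (x - 2)*(x + 2)*(x^2 - 3*x - 4) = (x - 2)*(x + 1)*(x + 2)*(x - 4)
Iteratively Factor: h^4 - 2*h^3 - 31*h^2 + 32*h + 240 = (h - 5)*(h^3 + 3*h^2 - 16*h - 48) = (h - 5)*(h - 4)*(h^2 + 7*h + 12) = (h - 5)*(h - 4)*(h + 3)*(h + 4)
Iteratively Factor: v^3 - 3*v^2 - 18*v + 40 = (v - 5)*(v^2 + 2*v - 8) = (v - 5)*(v - 2)*(v + 4)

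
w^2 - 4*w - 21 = (w - 7)*(w + 3)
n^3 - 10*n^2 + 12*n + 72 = (n - 6)^2*(n + 2)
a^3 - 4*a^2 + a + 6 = (a - 3)*(a - 2)*(a + 1)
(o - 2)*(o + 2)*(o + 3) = o^3 + 3*o^2 - 4*o - 12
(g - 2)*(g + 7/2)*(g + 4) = g^3 + 11*g^2/2 - g - 28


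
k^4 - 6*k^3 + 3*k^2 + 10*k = k*(k - 5)*(k - 2)*(k + 1)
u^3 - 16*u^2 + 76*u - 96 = (u - 8)*(u - 6)*(u - 2)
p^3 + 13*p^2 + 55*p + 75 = (p + 3)*(p + 5)^2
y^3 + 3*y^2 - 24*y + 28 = (y - 2)^2*(y + 7)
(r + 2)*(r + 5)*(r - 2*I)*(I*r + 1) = I*r^4 + 3*r^3 + 7*I*r^3 + 21*r^2 + 8*I*r^2 + 30*r - 14*I*r - 20*I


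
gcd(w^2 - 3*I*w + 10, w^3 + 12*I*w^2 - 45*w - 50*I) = w + 2*I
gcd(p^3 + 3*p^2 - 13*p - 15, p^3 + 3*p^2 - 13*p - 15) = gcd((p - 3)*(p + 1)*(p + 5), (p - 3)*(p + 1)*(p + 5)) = p^3 + 3*p^2 - 13*p - 15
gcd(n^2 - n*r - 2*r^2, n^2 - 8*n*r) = 1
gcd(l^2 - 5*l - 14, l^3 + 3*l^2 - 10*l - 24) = l + 2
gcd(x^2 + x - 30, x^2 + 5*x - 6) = x + 6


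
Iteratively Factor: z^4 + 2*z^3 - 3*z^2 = (z)*(z^3 + 2*z^2 - 3*z) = z^2*(z^2 + 2*z - 3) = z^2*(z - 1)*(z + 3)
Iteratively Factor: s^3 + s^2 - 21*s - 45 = (s - 5)*(s^2 + 6*s + 9) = (s - 5)*(s + 3)*(s + 3)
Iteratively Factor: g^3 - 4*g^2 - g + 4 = (g - 1)*(g^2 - 3*g - 4) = (g - 4)*(g - 1)*(g + 1)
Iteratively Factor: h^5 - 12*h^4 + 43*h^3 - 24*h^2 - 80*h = (h - 4)*(h^4 - 8*h^3 + 11*h^2 + 20*h) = (h - 5)*(h - 4)*(h^3 - 3*h^2 - 4*h) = (h - 5)*(h - 4)^2*(h^2 + h) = h*(h - 5)*(h - 4)^2*(h + 1)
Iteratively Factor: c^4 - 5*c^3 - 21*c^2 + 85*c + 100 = (c - 5)*(c^3 - 21*c - 20) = (c - 5)*(c + 1)*(c^2 - c - 20) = (c - 5)^2*(c + 1)*(c + 4)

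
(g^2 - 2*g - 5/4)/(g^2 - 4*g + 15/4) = (2*g + 1)/(2*g - 3)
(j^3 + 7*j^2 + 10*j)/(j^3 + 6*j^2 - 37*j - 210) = j*(j + 2)/(j^2 + j - 42)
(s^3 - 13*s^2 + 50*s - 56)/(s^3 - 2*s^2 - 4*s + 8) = (s^2 - 11*s + 28)/(s^2 - 4)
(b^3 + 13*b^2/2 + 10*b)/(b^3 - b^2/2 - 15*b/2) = (b + 4)/(b - 3)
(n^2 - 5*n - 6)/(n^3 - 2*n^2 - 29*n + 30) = (n + 1)/(n^2 + 4*n - 5)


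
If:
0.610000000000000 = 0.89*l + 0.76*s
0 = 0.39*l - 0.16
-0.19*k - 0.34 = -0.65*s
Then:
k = -0.69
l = 0.41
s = 0.32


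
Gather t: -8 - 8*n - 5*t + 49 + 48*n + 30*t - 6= 40*n + 25*t + 35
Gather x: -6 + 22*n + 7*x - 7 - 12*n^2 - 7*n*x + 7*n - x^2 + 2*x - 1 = -12*n^2 + 29*n - x^2 + x*(9 - 7*n) - 14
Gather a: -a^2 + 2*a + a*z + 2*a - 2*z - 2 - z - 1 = -a^2 + a*(z + 4) - 3*z - 3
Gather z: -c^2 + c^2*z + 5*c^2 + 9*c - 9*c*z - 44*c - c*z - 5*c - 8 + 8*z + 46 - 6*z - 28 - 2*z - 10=4*c^2 - 40*c + z*(c^2 - 10*c)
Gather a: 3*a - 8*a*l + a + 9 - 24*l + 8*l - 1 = a*(4 - 8*l) - 16*l + 8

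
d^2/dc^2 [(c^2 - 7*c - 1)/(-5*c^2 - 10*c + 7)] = 6*(75*c^3 - 10*c^2 + 295*c + 192)/(125*c^6 + 750*c^5 + 975*c^4 - 1100*c^3 - 1365*c^2 + 1470*c - 343)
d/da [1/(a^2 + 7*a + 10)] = (-2*a - 7)/(a^2 + 7*a + 10)^2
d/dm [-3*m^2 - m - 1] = -6*m - 1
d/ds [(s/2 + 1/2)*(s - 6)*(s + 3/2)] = 3*s^2/2 - 7*s/2 - 27/4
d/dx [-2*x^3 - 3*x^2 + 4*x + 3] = -6*x^2 - 6*x + 4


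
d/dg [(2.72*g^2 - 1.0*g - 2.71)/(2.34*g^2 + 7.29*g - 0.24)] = (22.1688*g^2 + 11.3772*g + 19.9959)/(5.4756*g^4 + 34.1172*g^3 + 52.0209*g^2 - 3.4992*g + 0.0576)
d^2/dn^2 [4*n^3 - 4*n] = 24*n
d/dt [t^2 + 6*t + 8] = 2*t + 6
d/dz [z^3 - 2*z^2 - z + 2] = 3*z^2 - 4*z - 1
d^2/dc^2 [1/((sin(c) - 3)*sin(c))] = (-4*sin(c) + 9 - 3/sin(c) - 18/sin(c)^2 + 18/sin(c)^3)/(sin(c) - 3)^3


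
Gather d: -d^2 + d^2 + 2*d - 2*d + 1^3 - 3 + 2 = 0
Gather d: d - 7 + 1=d - 6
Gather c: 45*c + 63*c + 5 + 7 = 108*c + 12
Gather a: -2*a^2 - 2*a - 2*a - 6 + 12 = -2*a^2 - 4*a + 6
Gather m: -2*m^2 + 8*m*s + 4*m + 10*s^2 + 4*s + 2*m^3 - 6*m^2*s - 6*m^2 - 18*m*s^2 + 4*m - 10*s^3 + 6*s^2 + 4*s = 2*m^3 + m^2*(-6*s - 8) + m*(-18*s^2 + 8*s + 8) - 10*s^3 + 16*s^2 + 8*s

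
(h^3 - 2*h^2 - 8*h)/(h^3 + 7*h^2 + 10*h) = (h - 4)/(h + 5)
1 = 1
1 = 1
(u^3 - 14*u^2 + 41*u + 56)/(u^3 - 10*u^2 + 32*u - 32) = (u^3 - 14*u^2 + 41*u + 56)/(u^3 - 10*u^2 + 32*u - 32)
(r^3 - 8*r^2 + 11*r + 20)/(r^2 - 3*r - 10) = (r^2 - 3*r - 4)/(r + 2)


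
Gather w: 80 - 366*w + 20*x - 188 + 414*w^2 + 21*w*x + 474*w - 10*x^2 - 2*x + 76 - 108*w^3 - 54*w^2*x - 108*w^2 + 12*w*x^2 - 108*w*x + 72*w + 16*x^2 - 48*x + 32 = -108*w^3 + w^2*(306 - 54*x) + w*(12*x^2 - 87*x + 180) + 6*x^2 - 30*x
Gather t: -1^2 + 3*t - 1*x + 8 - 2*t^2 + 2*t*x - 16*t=-2*t^2 + t*(2*x - 13) - x + 7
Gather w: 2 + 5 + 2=9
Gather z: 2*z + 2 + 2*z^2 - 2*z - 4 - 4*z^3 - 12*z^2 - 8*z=-4*z^3 - 10*z^2 - 8*z - 2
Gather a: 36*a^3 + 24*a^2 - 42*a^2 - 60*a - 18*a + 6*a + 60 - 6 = 36*a^3 - 18*a^2 - 72*a + 54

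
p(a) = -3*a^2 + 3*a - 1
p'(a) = 3 - 6*a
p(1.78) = -5.17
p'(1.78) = -7.68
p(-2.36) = -24.79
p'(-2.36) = 17.16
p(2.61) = -13.61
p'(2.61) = -12.66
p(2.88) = -17.24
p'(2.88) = -14.28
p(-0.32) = -2.27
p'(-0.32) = 4.92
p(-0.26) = -1.98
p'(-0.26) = 4.56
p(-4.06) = -62.63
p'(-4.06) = 27.36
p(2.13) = -8.22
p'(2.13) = -9.78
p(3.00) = -19.00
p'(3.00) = -15.00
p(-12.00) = -469.00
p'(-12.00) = 75.00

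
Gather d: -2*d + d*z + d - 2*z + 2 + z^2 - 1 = d*(z - 1) + z^2 - 2*z + 1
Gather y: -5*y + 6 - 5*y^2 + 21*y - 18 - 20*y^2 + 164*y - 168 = -25*y^2 + 180*y - 180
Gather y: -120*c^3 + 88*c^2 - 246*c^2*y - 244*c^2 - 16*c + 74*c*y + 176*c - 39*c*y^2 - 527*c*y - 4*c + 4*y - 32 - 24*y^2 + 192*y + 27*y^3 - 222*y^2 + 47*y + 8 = -120*c^3 - 156*c^2 + 156*c + 27*y^3 + y^2*(-39*c - 246) + y*(-246*c^2 - 453*c + 243) - 24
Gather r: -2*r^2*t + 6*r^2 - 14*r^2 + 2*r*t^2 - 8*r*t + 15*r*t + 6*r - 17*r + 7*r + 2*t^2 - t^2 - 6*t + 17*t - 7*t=r^2*(-2*t - 8) + r*(2*t^2 + 7*t - 4) + t^2 + 4*t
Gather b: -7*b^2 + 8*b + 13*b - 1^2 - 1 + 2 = -7*b^2 + 21*b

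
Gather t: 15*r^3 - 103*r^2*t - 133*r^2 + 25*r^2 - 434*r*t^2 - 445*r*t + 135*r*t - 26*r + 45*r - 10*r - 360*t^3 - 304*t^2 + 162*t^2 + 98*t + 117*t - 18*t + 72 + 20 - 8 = 15*r^3 - 108*r^2 + 9*r - 360*t^3 + t^2*(-434*r - 142) + t*(-103*r^2 - 310*r + 197) + 84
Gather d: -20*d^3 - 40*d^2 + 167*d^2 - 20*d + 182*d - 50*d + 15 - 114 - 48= -20*d^3 + 127*d^2 + 112*d - 147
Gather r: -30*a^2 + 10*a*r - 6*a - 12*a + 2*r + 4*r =-30*a^2 - 18*a + r*(10*a + 6)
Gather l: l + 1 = l + 1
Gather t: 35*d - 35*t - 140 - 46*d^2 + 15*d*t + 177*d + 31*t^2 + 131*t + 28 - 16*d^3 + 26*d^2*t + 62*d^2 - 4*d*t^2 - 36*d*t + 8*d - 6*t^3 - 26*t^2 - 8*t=-16*d^3 + 16*d^2 + 220*d - 6*t^3 + t^2*(5 - 4*d) + t*(26*d^2 - 21*d + 88) - 112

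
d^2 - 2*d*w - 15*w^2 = (d - 5*w)*(d + 3*w)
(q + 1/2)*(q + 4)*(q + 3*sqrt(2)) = q^3 + 3*sqrt(2)*q^2 + 9*q^2/2 + 2*q + 27*sqrt(2)*q/2 + 6*sqrt(2)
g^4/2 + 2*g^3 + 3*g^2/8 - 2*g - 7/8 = (g/2 + 1/2)*(g - 1)*(g + 1/2)*(g + 7/2)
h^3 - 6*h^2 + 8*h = h*(h - 4)*(h - 2)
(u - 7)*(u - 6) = u^2 - 13*u + 42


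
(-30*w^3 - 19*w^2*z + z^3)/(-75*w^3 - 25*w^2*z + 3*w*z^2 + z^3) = (2*w + z)/(5*w + z)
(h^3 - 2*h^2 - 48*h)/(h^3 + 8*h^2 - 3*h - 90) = h*(h - 8)/(h^2 + 2*h - 15)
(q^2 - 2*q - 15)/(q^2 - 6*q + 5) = (q + 3)/(q - 1)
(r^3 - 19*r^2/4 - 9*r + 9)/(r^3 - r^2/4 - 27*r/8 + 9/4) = 2*(r - 6)/(2*r - 3)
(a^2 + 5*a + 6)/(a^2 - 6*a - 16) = (a + 3)/(a - 8)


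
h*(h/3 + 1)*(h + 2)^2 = h^4/3 + 7*h^3/3 + 16*h^2/3 + 4*h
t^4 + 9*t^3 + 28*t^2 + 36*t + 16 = (t + 1)*(t + 2)^2*(t + 4)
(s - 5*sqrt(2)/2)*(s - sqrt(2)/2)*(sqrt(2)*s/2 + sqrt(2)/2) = sqrt(2)*s^3/2 - 3*s^2 + sqrt(2)*s^2/2 - 3*s + 5*sqrt(2)*s/4 + 5*sqrt(2)/4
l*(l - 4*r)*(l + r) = l^3 - 3*l^2*r - 4*l*r^2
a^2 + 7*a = a*(a + 7)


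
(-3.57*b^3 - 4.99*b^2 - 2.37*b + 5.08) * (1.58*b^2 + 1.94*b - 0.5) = -5.6406*b^5 - 14.81*b^4 - 11.6402*b^3 + 5.9236*b^2 + 11.0402*b - 2.54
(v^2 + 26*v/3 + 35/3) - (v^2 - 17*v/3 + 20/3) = 43*v/3 + 5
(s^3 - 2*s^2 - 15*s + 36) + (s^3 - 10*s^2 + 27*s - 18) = 2*s^3 - 12*s^2 + 12*s + 18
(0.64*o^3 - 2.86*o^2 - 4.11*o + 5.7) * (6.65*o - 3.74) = 4.256*o^4 - 21.4126*o^3 - 16.6351*o^2 + 53.2764*o - 21.318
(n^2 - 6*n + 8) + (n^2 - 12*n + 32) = 2*n^2 - 18*n + 40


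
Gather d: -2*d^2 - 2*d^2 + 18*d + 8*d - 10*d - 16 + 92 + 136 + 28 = -4*d^2 + 16*d + 240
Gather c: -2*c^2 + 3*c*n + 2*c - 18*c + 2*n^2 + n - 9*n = -2*c^2 + c*(3*n - 16) + 2*n^2 - 8*n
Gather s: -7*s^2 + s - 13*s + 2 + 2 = -7*s^2 - 12*s + 4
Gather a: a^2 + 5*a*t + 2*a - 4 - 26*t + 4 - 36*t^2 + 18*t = a^2 + a*(5*t + 2) - 36*t^2 - 8*t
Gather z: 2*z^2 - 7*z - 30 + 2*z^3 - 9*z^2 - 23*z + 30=2*z^3 - 7*z^2 - 30*z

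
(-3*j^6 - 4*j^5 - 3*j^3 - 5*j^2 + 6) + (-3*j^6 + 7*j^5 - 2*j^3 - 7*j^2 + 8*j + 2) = -6*j^6 + 3*j^5 - 5*j^3 - 12*j^2 + 8*j + 8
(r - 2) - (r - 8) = 6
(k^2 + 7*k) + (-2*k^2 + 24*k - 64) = -k^2 + 31*k - 64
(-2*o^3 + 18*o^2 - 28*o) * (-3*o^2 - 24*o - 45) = 6*o^5 - 6*o^4 - 258*o^3 - 138*o^2 + 1260*o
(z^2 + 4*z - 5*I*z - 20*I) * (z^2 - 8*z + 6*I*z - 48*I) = z^4 - 4*z^3 + I*z^3 - 2*z^2 - 4*I*z^2 - 120*z - 32*I*z - 960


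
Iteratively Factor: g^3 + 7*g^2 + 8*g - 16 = (g + 4)*(g^2 + 3*g - 4) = (g + 4)^2*(g - 1)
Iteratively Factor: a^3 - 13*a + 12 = (a - 1)*(a^2 + a - 12) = (a - 1)*(a + 4)*(a - 3)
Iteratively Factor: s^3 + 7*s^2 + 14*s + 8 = (s + 2)*(s^2 + 5*s + 4) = (s + 2)*(s + 4)*(s + 1)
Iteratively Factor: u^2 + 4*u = (u)*(u + 4)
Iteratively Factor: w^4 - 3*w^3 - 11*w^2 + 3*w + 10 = (w + 1)*(w^3 - 4*w^2 - 7*w + 10) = (w - 5)*(w + 1)*(w^2 + w - 2) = (w - 5)*(w + 1)*(w + 2)*(w - 1)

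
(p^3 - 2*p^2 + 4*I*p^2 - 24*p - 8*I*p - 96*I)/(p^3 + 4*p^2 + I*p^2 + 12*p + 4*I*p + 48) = (p - 6)/(p - 3*I)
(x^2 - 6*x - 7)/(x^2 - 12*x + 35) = (x + 1)/(x - 5)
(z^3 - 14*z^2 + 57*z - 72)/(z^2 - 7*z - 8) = (z^2 - 6*z + 9)/(z + 1)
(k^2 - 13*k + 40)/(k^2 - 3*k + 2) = (k^2 - 13*k + 40)/(k^2 - 3*k + 2)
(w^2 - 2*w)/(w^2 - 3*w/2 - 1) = 2*w/(2*w + 1)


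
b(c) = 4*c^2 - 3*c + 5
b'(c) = 8*c - 3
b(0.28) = 4.47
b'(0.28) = -0.76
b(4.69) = 78.91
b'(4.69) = 34.52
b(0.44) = 4.45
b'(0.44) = 0.52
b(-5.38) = 136.92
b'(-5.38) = -46.04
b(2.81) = 28.15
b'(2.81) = 19.48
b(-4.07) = 83.47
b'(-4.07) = -35.56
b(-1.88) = 24.78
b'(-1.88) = -18.04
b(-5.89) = 161.44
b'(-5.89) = -50.12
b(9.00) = 302.00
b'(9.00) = 69.00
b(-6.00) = 167.00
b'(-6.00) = -51.00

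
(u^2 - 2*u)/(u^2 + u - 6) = u/(u + 3)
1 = 1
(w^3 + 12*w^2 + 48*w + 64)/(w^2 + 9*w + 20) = (w^2 + 8*w + 16)/(w + 5)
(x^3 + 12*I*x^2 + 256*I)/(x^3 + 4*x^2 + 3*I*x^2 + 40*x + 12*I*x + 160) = (x^2 + 4*I*x + 32)/(x^2 + x*(4 - 5*I) - 20*I)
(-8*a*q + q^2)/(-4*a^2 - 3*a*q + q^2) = q*(8*a - q)/(4*a^2 + 3*a*q - q^2)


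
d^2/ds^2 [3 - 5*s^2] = -10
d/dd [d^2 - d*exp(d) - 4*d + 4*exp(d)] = -d*exp(d) + 2*d + 3*exp(d) - 4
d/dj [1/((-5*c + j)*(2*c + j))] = ((-5*c + j)*(2*c + j) + (5*c - j)^2)/((2*c + j)^2*(5*c - j)^3)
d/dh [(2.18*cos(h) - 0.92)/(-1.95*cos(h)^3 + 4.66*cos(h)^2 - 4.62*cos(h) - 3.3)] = (-8.502*cos(h)^3 + 15.5408*cos(h)^2 - 8.5744*cos(h) + 11.4444)*sin(h)/(3.8025*cos(h)^6 - 18.174*cos(h)^5 + 39.7336*cos(h)^4 - 30.1884*cos(h)^3 - 9.4116*cos(h)^2 + 30.492*cos(h) + 10.89)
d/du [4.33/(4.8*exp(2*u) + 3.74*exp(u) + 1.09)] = (-41.568*exp(u) - 16.1942)*exp(u)/(4.8*exp(2*u) + 3.74*exp(u) + 1.09)^2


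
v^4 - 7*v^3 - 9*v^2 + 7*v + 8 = (v - 8)*(v - 1)*(v + 1)^2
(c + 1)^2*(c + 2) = c^3 + 4*c^2 + 5*c + 2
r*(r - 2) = r^2 - 2*r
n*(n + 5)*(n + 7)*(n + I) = n^4 + 12*n^3 + I*n^3 + 35*n^2 + 12*I*n^2 + 35*I*n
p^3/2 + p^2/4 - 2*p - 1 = (p/2 + 1)*(p - 2)*(p + 1/2)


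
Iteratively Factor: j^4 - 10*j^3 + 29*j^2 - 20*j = (j)*(j^3 - 10*j^2 + 29*j - 20) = j*(j - 5)*(j^2 - 5*j + 4) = j*(j - 5)*(j - 4)*(j - 1)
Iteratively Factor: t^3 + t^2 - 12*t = (t - 3)*(t^2 + 4*t) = (t - 3)*(t + 4)*(t)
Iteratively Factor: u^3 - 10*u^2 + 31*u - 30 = (u - 2)*(u^2 - 8*u + 15) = (u - 3)*(u - 2)*(u - 5)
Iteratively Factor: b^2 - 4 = (b - 2)*(b + 2)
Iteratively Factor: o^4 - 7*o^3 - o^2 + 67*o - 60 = (o - 5)*(o^3 - 2*o^2 - 11*o + 12) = (o - 5)*(o - 4)*(o^2 + 2*o - 3) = (o - 5)*(o - 4)*(o - 1)*(o + 3)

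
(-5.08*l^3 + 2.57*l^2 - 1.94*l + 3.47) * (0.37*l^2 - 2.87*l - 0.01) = -1.8796*l^5 + 15.5305*l^4 - 8.0429*l^3 + 6.826*l^2 - 9.9395*l - 0.0347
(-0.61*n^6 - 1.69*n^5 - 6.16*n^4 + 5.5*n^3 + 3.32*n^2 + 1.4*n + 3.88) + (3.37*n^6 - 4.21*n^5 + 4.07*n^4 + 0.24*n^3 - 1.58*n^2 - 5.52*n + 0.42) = 2.76*n^6 - 5.9*n^5 - 2.09*n^4 + 5.74*n^3 + 1.74*n^2 - 4.12*n + 4.3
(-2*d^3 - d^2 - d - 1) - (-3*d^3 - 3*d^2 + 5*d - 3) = d^3 + 2*d^2 - 6*d + 2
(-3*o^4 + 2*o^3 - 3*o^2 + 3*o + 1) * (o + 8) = -3*o^5 - 22*o^4 + 13*o^3 - 21*o^2 + 25*o + 8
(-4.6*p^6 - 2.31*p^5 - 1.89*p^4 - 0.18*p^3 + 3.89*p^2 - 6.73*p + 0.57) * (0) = 0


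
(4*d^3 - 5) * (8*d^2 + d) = 32*d^5 + 4*d^4 - 40*d^2 - 5*d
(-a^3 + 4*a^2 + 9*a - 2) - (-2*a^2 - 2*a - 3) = -a^3 + 6*a^2 + 11*a + 1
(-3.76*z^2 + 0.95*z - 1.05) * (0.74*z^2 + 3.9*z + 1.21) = -2.7824*z^4 - 13.961*z^3 - 1.6216*z^2 - 2.9455*z - 1.2705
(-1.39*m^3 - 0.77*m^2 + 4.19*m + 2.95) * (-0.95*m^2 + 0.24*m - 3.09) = 1.3205*m^5 + 0.3979*m^4 + 0.129799999999999*m^3 + 0.5824*m^2 - 12.2391*m - 9.1155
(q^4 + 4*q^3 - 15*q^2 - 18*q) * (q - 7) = q^5 - 3*q^4 - 43*q^3 + 87*q^2 + 126*q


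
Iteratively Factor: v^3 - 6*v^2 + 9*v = (v - 3)*(v^2 - 3*v) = (v - 3)^2*(v)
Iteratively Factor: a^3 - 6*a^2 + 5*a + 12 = (a - 3)*(a^2 - 3*a - 4) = (a - 4)*(a - 3)*(a + 1)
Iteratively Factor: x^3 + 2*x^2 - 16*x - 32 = (x + 2)*(x^2 - 16) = (x + 2)*(x + 4)*(x - 4)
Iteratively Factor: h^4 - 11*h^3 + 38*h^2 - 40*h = (h - 4)*(h^3 - 7*h^2 + 10*h) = (h - 5)*(h - 4)*(h^2 - 2*h) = h*(h - 5)*(h - 4)*(h - 2)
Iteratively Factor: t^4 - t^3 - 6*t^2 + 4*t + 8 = (t - 2)*(t^3 + t^2 - 4*t - 4) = (t - 2)*(t + 2)*(t^2 - t - 2) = (t - 2)^2*(t + 2)*(t + 1)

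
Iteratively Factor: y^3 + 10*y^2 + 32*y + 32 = (y + 4)*(y^2 + 6*y + 8) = (y + 4)^2*(y + 2)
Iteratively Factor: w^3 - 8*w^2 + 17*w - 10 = (w - 1)*(w^2 - 7*w + 10) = (w - 5)*(w - 1)*(w - 2)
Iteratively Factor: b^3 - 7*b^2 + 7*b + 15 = (b - 3)*(b^2 - 4*b - 5) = (b - 3)*(b + 1)*(b - 5)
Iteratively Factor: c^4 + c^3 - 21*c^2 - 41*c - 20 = (c + 1)*(c^3 - 21*c - 20) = (c - 5)*(c + 1)*(c^2 + 5*c + 4) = (c - 5)*(c + 1)*(c + 4)*(c + 1)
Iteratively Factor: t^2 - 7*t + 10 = (t - 5)*(t - 2)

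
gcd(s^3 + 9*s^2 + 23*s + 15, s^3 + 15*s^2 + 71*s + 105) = s^2 + 8*s + 15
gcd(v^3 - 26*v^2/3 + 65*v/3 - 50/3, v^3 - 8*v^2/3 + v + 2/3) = v - 2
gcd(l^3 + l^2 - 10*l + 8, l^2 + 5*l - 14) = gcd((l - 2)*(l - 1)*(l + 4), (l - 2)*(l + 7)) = l - 2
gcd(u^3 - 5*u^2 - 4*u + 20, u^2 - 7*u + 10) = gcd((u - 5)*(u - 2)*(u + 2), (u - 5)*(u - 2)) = u^2 - 7*u + 10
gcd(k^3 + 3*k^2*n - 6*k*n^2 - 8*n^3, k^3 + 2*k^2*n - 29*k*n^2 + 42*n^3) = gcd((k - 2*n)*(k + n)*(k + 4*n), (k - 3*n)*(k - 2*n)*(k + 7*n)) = k - 2*n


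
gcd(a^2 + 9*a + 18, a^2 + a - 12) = 1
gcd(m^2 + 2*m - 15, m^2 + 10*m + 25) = m + 5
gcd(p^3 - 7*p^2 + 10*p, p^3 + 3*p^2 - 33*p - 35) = p - 5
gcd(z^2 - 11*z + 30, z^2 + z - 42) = z - 6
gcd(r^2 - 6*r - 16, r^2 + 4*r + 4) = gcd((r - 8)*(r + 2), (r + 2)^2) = r + 2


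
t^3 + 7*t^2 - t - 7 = (t - 1)*(t + 1)*(t + 7)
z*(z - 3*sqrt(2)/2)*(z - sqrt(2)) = z^3 - 5*sqrt(2)*z^2/2 + 3*z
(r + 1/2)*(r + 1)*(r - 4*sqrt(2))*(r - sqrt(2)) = r^4 - 5*sqrt(2)*r^3 + 3*r^3/2 - 15*sqrt(2)*r^2/2 + 17*r^2/2 - 5*sqrt(2)*r/2 + 12*r + 4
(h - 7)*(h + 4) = h^2 - 3*h - 28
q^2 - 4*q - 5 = (q - 5)*(q + 1)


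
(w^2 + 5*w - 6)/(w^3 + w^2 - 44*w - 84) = (w - 1)/(w^2 - 5*w - 14)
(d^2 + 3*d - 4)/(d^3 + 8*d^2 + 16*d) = (d - 1)/(d*(d + 4))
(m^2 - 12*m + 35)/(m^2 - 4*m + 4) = (m^2 - 12*m + 35)/(m^2 - 4*m + 4)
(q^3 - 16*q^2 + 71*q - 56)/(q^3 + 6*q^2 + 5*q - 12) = (q^2 - 15*q + 56)/(q^2 + 7*q + 12)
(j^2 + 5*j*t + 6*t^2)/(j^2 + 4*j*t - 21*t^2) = (j^2 + 5*j*t + 6*t^2)/(j^2 + 4*j*t - 21*t^2)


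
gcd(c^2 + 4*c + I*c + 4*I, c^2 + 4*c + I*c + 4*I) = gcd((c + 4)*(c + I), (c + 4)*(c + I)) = c^2 + c*(4 + I) + 4*I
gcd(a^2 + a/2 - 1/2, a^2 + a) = a + 1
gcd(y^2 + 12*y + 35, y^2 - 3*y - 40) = y + 5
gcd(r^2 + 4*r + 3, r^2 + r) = r + 1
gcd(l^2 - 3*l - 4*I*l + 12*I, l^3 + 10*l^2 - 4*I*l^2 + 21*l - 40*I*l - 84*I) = l - 4*I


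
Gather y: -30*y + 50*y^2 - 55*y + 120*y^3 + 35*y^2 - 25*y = 120*y^3 + 85*y^2 - 110*y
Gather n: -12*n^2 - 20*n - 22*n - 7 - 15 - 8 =-12*n^2 - 42*n - 30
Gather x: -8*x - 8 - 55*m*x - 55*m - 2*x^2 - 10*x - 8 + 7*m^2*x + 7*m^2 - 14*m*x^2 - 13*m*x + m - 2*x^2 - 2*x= 7*m^2 - 54*m + x^2*(-14*m - 4) + x*(7*m^2 - 68*m - 20) - 16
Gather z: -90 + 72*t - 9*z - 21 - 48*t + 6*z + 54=24*t - 3*z - 57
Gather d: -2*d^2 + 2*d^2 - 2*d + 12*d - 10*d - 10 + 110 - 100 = 0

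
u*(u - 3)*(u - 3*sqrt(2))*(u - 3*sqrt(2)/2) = u^4 - 9*sqrt(2)*u^3/2 - 3*u^3 + 9*u^2 + 27*sqrt(2)*u^2/2 - 27*u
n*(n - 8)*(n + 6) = n^3 - 2*n^2 - 48*n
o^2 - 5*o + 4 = (o - 4)*(o - 1)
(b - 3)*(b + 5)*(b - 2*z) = b^3 - 2*b^2*z + 2*b^2 - 4*b*z - 15*b + 30*z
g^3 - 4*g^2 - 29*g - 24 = (g - 8)*(g + 1)*(g + 3)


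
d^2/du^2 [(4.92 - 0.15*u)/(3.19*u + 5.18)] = 105.090084/(3.19*u + 5.18)^3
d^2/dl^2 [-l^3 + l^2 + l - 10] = 2 - 6*l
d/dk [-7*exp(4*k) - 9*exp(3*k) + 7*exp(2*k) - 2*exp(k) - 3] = (-28*exp(3*k) - 27*exp(2*k) + 14*exp(k) - 2)*exp(k)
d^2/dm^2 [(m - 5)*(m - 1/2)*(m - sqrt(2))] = 6*m - 11 - 2*sqrt(2)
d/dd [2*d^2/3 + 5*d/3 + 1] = 4*d/3 + 5/3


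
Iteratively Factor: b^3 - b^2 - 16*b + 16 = (b + 4)*(b^2 - 5*b + 4) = (b - 4)*(b + 4)*(b - 1)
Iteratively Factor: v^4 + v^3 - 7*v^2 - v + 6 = (v - 2)*(v^3 + 3*v^2 - v - 3) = (v - 2)*(v + 3)*(v^2 - 1) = (v - 2)*(v + 1)*(v + 3)*(v - 1)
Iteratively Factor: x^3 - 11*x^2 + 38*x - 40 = (x - 4)*(x^2 - 7*x + 10) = (x - 5)*(x - 4)*(x - 2)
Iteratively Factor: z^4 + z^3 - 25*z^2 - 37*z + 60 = (z + 4)*(z^3 - 3*z^2 - 13*z + 15) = (z - 1)*(z + 4)*(z^2 - 2*z - 15) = (z - 5)*(z - 1)*(z + 4)*(z + 3)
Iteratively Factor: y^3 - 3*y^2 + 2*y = (y)*(y^2 - 3*y + 2) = y*(y - 2)*(y - 1)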